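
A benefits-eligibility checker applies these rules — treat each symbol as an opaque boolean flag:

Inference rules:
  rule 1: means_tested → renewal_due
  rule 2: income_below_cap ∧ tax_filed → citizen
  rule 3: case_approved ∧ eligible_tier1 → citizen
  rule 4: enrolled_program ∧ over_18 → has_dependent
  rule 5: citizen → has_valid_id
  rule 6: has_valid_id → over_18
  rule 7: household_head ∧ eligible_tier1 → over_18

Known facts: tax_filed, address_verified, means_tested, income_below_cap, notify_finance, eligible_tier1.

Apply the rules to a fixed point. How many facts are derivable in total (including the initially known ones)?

10

[1] rule 1 [means_tested → renewal_due]; rule 2 [income_below_cap ∧ tax_filed → citizen]. ⇒ new: renewal_due, citizen.
[2] rule 5 [citizen → has_valid_id]. ⇒ new: has_valid_id.
[3] rule 6 [has_valid_id → over_18]. ⇒ new: over_18.
Closure: {address_verified, citizen, eligible_tier1, has_valid_id, income_below_cap, means_tested, notify_finance, over_18, renewal_due, tax_filed} — 10 facts.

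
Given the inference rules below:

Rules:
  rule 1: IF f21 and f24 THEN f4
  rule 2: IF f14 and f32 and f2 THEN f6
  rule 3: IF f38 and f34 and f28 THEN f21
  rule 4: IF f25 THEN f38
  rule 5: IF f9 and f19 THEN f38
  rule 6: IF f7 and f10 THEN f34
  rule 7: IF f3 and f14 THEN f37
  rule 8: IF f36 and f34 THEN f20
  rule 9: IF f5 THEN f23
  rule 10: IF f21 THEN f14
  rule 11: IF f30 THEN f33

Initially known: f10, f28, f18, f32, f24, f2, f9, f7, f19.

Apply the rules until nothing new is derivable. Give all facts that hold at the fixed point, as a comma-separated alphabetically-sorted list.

f10, f14, f18, f19, f2, f21, f24, f28, f32, f34, f38, f4, f6, f7, f9

Round 1 fires rule 5, rule 6, giving f38, f34.
Round 2 fires rule 3, giving f21.
Round 3 fires rule 1, rule 10, giving f4, f14.
Round 4 fires rule 2, giving f6.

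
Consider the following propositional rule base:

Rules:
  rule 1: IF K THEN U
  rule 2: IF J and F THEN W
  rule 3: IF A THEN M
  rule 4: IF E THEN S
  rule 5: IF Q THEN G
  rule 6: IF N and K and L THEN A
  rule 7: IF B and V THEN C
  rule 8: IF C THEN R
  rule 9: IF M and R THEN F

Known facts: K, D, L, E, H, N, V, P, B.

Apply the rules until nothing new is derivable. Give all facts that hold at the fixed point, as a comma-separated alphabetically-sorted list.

Round 1: rule 1 [IF K THEN U]; rule 4 [IF E THEN S]; rule 6 [IF N and K and L THEN A]; rule 7 [IF B and V THEN C]. New: U, S, A, C.
Round 2: rule 3 [IF A THEN M]; rule 8 [IF C THEN R]. New: M, R.
Round 3: rule 9 [IF M and R THEN F]. New: F.

A, B, C, D, E, F, H, K, L, M, N, P, R, S, U, V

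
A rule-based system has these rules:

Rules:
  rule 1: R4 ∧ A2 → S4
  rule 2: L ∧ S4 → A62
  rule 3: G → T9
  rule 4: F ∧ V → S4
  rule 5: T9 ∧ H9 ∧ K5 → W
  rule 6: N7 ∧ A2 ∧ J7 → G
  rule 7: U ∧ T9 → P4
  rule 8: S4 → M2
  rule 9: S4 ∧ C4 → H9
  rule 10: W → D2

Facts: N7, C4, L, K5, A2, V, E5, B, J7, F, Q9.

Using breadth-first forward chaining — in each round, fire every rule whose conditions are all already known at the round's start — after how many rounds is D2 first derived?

Round 1: rule 4 [F ∧ V → S4]; rule 6 [N7 ∧ A2 ∧ J7 → G]. Adds S4, G.
Round 2: rule 2 [L ∧ S4 → A62]; rule 3 [G → T9]; rule 8 [S4 → M2]; rule 9 [S4 ∧ C4 → H9]. Adds A62, T9, M2, H9.
Round 3: rule 5 [T9 ∧ H9 ∧ K5 → W]. Adds W.
Round 4: rule 10 [W → D2]. Adds D2.
D2 first appears in round 4.

4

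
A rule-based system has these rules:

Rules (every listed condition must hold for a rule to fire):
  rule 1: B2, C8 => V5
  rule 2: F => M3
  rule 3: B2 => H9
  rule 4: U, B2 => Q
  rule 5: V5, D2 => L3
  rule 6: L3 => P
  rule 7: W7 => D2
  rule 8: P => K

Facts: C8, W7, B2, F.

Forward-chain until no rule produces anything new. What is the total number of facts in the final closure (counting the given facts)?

Round 1 fires rule 1, rule 2, rule 3, rule 7, giving V5, M3, H9, D2.
Round 2 fires rule 5, giving L3.
Round 3 fires rule 6, giving P.
Round 4 fires rule 8, giving K.
Closure: {B2, C8, D2, F, H9, K, L3, M3, P, V5, W7} — 11 facts.

11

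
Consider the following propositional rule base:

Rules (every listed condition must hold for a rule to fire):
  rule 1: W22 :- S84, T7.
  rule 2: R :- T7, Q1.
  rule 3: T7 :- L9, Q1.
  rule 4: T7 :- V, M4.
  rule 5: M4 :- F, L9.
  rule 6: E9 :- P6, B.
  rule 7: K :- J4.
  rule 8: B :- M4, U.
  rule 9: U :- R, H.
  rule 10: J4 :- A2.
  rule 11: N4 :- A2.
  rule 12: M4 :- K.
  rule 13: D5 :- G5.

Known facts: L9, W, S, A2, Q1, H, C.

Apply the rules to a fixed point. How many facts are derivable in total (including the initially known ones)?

Round 1: rule 3 [T7 :- L9, Q1.]; rule 10 [J4 :- A2.]; rule 11 [N4 :- A2.]. Adds T7, J4, N4.
Round 2: rule 2 [R :- T7, Q1.]; rule 7 [K :- J4.]. Adds R, K.
Round 3: rule 9 [U :- R, H.]; rule 12 [M4 :- K.]. Adds U, M4.
Round 4: rule 8 [B :- M4, U.]. Adds B.
Closure: {A2, B, C, H, J4, K, L9, M4, N4, Q1, R, S, T7, U, W} — 15 facts.

15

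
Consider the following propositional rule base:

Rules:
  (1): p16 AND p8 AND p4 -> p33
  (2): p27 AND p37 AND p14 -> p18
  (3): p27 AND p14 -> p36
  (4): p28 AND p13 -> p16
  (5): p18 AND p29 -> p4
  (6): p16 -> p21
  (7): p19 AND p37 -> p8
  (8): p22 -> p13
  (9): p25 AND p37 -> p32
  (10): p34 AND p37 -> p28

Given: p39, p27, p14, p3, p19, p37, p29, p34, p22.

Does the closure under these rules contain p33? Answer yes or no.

[1] (2) [p27 AND p37 AND p14 -> p18]; (3) [p27 AND p14 -> p36]; (7) [p19 AND p37 -> p8]; (8) [p22 -> p13]; (10) [p34 AND p37 -> p28]. ⇒ new: p18, p36, p8, p13, p28.
[2] (4) [p28 AND p13 -> p16]; (5) [p18 AND p29 -> p4]. ⇒ new: p16, p4.
[3] (1) [p16 AND p8 AND p4 -> p33]; (6) [p16 -> p21]. ⇒ new: p33, p21.
p33 appears in round 3, so it is derivable.

yes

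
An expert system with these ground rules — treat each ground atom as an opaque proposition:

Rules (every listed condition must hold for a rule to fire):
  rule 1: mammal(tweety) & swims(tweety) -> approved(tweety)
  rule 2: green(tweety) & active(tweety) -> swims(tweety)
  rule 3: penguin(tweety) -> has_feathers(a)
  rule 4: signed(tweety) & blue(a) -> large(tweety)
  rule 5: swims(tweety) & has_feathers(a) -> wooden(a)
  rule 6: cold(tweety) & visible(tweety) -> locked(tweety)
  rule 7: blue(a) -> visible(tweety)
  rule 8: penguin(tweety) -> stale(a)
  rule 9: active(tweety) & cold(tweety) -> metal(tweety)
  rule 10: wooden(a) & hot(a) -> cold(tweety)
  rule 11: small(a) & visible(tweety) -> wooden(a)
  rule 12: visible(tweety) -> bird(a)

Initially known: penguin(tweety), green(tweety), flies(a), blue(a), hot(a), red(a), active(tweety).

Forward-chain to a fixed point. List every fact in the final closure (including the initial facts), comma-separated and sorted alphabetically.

active(tweety), bird(a), blue(a), cold(tweety), flies(a), green(tweety), has_feathers(a), hot(a), locked(tweety), metal(tweety), penguin(tweety), red(a), stale(a), swims(tweety), visible(tweety), wooden(a)

Round 1 fires rule 2, rule 3, rule 7, rule 8, giving swims(tweety), has_feathers(a), visible(tweety), stale(a).
Round 2 fires rule 5, rule 12, giving wooden(a), bird(a).
Round 3 fires rule 10, giving cold(tweety).
Round 4 fires rule 6, rule 9, giving locked(tweety), metal(tweety).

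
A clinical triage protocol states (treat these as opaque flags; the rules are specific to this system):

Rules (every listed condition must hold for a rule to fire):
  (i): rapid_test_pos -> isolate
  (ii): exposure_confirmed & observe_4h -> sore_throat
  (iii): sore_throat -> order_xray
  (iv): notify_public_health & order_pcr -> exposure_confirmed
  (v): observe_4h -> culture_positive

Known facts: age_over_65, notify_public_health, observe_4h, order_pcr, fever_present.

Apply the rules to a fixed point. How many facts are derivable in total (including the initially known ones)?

Round 1: (iv) [notify_public_health & order_pcr -> exposure_confirmed]; (v) [observe_4h -> culture_positive]. New: exposure_confirmed, culture_positive.
Round 2: (ii) [exposure_confirmed & observe_4h -> sore_throat]. New: sore_throat.
Round 3: (iii) [sore_throat -> order_xray]. New: order_xray.
Closure: {age_over_65, culture_positive, exposure_confirmed, fever_present, notify_public_health, observe_4h, order_pcr, order_xray, sore_throat} — 9 facts.

9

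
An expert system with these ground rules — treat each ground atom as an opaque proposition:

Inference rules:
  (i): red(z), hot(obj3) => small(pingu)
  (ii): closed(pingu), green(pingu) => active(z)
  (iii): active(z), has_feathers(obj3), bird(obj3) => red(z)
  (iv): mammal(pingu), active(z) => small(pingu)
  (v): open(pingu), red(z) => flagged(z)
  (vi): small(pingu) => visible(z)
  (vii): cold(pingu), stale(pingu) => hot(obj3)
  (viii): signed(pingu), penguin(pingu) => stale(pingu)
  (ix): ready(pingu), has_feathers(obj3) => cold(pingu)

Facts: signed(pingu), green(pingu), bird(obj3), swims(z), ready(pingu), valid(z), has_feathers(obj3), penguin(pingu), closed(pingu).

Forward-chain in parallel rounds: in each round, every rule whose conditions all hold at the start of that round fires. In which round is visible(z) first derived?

Round 1: (ii) [closed(pingu), green(pingu) => active(z)]; (viii) [signed(pingu), penguin(pingu) => stale(pingu)]; (ix) [ready(pingu), has_feathers(obj3) => cold(pingu)]. Adds active(z), stale(pingu), cold(pingu).
Round 2: (iii) [active(z), has_feathers(obj3), bird(obj3) => red(z)]; (vii) [cold(pingu), stale(pingu) => hot(obj3)]. Adds red(z), hot(obj3).
Round 3: (i) [red(z), hot(obj3) => small(pingu)]. Adds small(pingu).
Round 4: (vi) [small(pingu) => visible(z)]. Adds visible(z).
visible(z) first appears in round 4.

4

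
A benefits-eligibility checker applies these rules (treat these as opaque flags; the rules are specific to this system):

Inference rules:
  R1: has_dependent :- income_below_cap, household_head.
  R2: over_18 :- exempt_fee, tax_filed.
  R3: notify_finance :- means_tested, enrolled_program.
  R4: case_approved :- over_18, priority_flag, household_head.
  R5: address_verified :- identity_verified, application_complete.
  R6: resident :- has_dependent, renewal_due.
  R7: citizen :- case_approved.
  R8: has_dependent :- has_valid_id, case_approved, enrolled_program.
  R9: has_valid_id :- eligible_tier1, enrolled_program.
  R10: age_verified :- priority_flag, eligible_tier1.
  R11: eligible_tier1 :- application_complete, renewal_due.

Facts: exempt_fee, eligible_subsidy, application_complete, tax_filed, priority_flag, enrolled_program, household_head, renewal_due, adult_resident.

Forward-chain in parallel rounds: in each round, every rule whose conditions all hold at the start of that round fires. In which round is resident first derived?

4

Round 1: R2 [over_18 :- exempt_fee, tax_filed.]; R11 [eligible_tier1 :- application_complete, renewal_due.]. Adds over_18, eligible_tier1.
Round 2: R4 [case_approved :- over_18, priority_flag, household_head.]; R9 [has_valid_id :- eligible_tier1, enrolled_program.]; R10 [age_verified :- priority_flag, eligible_tier1.]. Adds case_approved, has_valid_id, age_verified.
Round 3: R7 [citizen :- case_approved.]; R8 [has_dependent :- has_valid_id, case_approved, enrolled_program.]. Adds citizen, has_dependent.
Round 4: R6 [resident :- has_dependent, renewal_due.]. Adds resident.
resident first appears in round 4.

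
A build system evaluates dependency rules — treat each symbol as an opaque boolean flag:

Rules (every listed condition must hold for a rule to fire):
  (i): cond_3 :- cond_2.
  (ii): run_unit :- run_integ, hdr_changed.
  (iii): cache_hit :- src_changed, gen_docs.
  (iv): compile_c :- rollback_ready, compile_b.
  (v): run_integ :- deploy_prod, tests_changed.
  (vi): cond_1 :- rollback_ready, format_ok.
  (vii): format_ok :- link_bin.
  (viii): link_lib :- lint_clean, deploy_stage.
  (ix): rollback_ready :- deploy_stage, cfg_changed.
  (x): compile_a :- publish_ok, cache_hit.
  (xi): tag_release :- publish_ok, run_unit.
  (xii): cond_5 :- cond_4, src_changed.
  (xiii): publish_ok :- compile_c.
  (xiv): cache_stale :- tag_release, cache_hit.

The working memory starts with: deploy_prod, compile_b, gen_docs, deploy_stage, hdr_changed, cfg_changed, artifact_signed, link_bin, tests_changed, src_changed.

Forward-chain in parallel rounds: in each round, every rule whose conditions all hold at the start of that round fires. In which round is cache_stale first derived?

Round 1 fires (iii), (v), (vii), (ix), giving cache_hit, run_integ, format_ok, rollback_ready.
Round 2 fires (ii), (iv), (vi), giving run_unit, compile_c, cond_1.
Round 3 fires (xiii), giving publish_ok.
Round 4 fires (x), (xi), giving compile_a, tag_release.
Round 5 fires (xiv), giving cache_stale.
cache_stale first appears in round 5.

5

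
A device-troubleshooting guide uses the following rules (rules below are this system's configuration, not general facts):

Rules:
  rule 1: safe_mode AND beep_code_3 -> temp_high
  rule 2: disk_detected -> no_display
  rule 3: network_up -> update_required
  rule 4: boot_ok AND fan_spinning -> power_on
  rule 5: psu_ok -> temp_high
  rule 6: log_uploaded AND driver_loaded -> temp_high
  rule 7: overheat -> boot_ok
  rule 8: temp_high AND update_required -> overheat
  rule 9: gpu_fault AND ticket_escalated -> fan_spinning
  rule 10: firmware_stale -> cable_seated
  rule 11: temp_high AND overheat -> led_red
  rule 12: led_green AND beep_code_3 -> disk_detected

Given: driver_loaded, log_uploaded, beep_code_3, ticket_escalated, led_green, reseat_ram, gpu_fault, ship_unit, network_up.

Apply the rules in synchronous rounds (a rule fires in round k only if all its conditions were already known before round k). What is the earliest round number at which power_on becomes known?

Round 1 fires rule 3, rule 6, rule 9, rule 12, giving update_required, temp_high, fan_spinning, disk_detected.
Round 2 fires rule 2, rule 8, giving no_display, overheat.
Round 3 fires rule 7, rule 11, giving boot_ok, led_red.
Round 4 fires rule 4, giving power_on.
power_on first appears in round 4.

4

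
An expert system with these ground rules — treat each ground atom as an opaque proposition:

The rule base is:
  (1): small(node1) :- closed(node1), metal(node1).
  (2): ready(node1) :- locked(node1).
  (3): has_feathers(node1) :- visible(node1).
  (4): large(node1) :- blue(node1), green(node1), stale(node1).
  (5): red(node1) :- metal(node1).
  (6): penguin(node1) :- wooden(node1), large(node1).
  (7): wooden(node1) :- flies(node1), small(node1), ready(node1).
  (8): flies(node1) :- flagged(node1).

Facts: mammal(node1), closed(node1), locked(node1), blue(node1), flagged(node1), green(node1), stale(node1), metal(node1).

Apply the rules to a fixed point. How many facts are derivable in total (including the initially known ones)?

Round 1: (1) [small(node1) :- closed(node1), metal(node1).]; (2) [ready(node1) :- locked(node1).]; (4) [large(node1) :- blue(node1), green(node1), stale(node1).]; (5) [red(node1) :- metal(node1).]; (8) [flies(node1) :- flagged(node1).]. Adds small(node1), ready(node1), large(node1), red(node1), flies(node1).
Round 2: (7) [wooden(node1) :- flies(node1), small(node1), ready(node1).]. Adds wooden(node1).
Round 3: (6) [penguin(node1) :- wooden(node1), large(node1).]. Adds penguin(node1).
Closure: {blue(node1), closed(node1), flagged(node1), flies(node1), green(node1), large(node1), locked(node1), mammal(node1), metal(node1), penguin(node1), ready(node1), red(node1), small(node1), stale(node1), wooden(node1)} — 15 facts.

15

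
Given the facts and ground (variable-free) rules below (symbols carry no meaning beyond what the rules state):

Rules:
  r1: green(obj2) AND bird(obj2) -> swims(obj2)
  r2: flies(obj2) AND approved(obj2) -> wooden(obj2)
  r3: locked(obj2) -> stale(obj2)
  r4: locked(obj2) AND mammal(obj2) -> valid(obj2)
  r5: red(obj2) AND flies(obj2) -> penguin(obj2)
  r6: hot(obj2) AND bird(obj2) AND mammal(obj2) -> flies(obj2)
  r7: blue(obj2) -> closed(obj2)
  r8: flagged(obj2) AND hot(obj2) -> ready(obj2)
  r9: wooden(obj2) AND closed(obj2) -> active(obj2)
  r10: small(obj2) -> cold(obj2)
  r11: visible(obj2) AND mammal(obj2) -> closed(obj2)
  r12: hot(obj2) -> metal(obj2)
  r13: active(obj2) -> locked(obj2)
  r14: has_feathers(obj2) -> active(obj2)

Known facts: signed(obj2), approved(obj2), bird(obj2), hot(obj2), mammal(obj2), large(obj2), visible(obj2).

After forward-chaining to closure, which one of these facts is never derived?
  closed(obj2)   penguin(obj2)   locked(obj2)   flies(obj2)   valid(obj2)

penguin(obj2)

Round 1: r6 [hot(obj2) AND bird(obj2) AND mammal(obj2) -> flies(obj2)]; r11 [visible(obj2) AND mammal(obj2) -> closed(obj2)]; r12 [hot(obj2) -> metal(obj2)]. Adds flies(obj2), closed(obj2), metal(obj2).
Round 2: r2 [flies(obj2) AND approved(obj2) -> wooden(obj2)]. Adds wooden(obj2).
Round 3: r9 [wooden(obj2) AND closed(obj2) -> active(obj2)]. Adds active(obj2).
Round 4: r13 [active(obj2) -> locked(obj2)]. Adds locked(obj2).
Round 5: r3 [locked(obj2) -> stale(obj2)]; r4 [locked(obj2) AND mammal(obj2) -> valid(obj2)]. Adds stale(obj2), valid(obj2).
Derived: flies(obj2) (round 1), locked(obj2) (round 4), closed(obj2) (round 1), valid(obj2) (round 5). penguin(obj2) never appears in any round.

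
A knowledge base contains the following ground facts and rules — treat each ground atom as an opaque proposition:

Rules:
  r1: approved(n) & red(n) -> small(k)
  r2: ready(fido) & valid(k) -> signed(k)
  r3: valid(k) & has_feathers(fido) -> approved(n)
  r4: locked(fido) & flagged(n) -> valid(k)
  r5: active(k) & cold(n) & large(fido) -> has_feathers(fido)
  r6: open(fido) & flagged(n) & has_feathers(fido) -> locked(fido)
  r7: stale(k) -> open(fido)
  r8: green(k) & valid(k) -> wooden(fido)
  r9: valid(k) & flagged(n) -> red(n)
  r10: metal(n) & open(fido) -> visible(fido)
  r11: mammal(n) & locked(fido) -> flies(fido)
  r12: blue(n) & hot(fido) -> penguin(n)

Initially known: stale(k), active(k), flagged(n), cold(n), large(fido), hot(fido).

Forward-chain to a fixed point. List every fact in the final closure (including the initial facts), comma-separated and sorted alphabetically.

active(k), approved(n), cold(n), flagged(n), has_feathers(fido), hot(fido), large(fido), locked(fido), open(fido), red(n), small(k), stale(k), valid(k)

[1] r5 [active(k) & cold(n) & large(fido) -> has_feathers(fido)]; r7 [stale(k) -> open(fido)]. ⇒ new: has_feathers(fido), open(fido).
[2] r6 [open(fido) & flagged(n) & has_feathers(fido) -> locked(fido)]. ⇒ new: locked(fido).
[3] r4 [locked(fido) & flagged(n) -> valid(k)]. ⇒ new: valid(k).
[4] r3 [valid(k) & has_feathers(fido) -> approved(n)]; r9 [valid(k) & flagged(n) -> red(n)]. ⇒ new: approved(n), red(n).
[5] r1 [approved(n) & red(n) -> small(k)]. ⇒ new: small(k).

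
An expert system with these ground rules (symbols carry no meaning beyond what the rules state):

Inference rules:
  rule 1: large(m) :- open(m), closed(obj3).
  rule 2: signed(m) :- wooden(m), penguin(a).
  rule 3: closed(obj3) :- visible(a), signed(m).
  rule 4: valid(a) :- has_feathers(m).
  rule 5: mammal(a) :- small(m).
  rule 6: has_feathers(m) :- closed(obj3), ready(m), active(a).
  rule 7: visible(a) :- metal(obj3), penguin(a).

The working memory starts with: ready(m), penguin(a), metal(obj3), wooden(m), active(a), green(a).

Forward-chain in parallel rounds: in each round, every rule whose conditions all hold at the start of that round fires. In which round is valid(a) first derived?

Round 1: rule 2 [signed(m) :- wooden(m), penguin(a).]; rule 7 [visible(a) :- metal(obj3), penguin(a).]. Adds signed(m), visible(a).
Round 2: rule 3 [closed(obj3) :- visible(a), signed(m).]. Adds closed(obj3).
Round 3: rule 6 [has_feathers(m) :- closed(obj3), ready(m), active(a).]. Adds has_feathers(m).
Round 4: rule 4 [valid(a) :- has_feathers(m).]. Adds valid(a).
valid(a) first appears in round 4.

4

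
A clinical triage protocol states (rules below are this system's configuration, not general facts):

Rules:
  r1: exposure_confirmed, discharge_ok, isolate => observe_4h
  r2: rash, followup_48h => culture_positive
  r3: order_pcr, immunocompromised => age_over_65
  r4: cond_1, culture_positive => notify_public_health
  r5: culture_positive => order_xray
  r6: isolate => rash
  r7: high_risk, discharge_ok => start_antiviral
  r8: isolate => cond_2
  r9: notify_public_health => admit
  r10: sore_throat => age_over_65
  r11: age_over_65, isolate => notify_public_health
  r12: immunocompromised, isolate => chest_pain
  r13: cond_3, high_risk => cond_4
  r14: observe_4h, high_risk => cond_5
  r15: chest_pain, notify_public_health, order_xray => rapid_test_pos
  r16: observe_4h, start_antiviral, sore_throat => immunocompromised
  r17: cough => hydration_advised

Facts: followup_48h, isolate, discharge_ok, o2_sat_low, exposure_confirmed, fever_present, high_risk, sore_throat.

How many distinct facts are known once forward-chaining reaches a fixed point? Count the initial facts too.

21

Round 1 — r1, r6, r7, r8, r10, derive observe_4h, rash, start_antiviral, cond_2, age_over_65.
Round 2 — r2, r11, r14, r16, derive culture_positive, notify_public_health, cond_5, immunocompromised.
Round 3 — r5, r9, r12, derive order_xray, admit, chest_pain.
Round 4 — r15, derive rapid_test_pos.
Closure: {admit, age_over_65, chest_pain, cond_2, cond_5, culture_positive, discharge_ok, exposure_confirmed, fever_present, followup_48h, high_risk, immunocompromised, isolate, notify_public_health, o2_sat_low, observe_4h, order_xray, rapid_test_pos, rash, sore_throat, start_antiviral} — 21 facts.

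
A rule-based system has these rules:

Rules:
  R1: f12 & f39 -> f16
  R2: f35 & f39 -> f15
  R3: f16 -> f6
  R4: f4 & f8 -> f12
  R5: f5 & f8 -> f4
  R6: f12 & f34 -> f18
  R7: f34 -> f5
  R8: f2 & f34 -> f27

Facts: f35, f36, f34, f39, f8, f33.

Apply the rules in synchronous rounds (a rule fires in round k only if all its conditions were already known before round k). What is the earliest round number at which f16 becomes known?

4

Round 1: R2 [f35 & f39 -> f15]; R7 [f34 -> f5]. Adds f15, f5.
Round 2: R5 [f5 & f8 -> f4]. Adds f4.
Round 3: R4 [f4 & f8 -> f12]. Adds f12.
Round 4: R1 [f12 & f39 -> f16]; R6 [f12 & f34 -> f18]. Adds f16, f18.
f16 first appears in round 4.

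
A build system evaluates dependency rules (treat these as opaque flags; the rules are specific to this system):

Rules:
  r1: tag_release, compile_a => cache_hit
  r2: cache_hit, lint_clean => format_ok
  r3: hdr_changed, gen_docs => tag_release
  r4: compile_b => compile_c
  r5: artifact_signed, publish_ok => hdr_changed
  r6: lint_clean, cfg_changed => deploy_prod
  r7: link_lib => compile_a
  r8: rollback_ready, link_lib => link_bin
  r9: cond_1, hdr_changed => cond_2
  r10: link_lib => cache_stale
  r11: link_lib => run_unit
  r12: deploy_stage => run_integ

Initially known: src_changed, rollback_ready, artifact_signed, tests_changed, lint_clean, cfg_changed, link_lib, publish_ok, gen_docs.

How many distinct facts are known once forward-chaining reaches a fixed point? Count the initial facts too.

[1] r5 [artifact_signed, publish_ok => hdr_changed]; r6 [lint_clean, cfg_changed => deploy_prod]; r7 [link_lib => compile_a]; r8 [rollback_ready, link_lib => link_bin]; r10 [link_lib => cache_stale]; r11 [link_lib => run_unit]. ⇒ new: hdr_changed, deploy_prod, compile_a, link_bin, cache_stale, run_unit.
[2] r3 [hdr_changed, gen_docs => tag_release]. ⇒ new: tag_release.
[3] r1 [tag_release, compile_a => cache_hit]. ⇒ new: cache_hit.
[4] r2 [cache_hit, lint_clean => format_ok]. ⇒ new: format_ok.
Closure: {artifact_signed, cache_hit, cache_stale, cfg_changed, compile_a, deploy_prod, format_ok, gen_docs, hdr_changed, link_bin, link_lib, lint_clean, publish_ok, rollback_ready, run_unit, src_changed, tag_release, tests_changed} — 18 facts.

18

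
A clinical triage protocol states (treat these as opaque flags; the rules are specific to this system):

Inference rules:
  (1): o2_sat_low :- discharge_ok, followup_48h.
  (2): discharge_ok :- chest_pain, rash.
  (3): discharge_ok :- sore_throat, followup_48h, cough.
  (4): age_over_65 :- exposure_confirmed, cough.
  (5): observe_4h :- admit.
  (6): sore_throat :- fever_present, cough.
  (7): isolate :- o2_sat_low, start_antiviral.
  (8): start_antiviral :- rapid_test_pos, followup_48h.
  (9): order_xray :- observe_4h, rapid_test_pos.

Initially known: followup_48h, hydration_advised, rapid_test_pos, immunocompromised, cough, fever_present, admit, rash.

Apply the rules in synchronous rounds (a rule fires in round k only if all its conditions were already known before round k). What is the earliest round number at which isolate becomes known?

[1] (5) [observe_4h :- admit.]; (6) [sore_throat :- fever_present, cough.]; (8) [start_antiviral :- rapid_test_pos, followup_48h.]. ⇒ new: observe_4h, sore_throat, start_antiviral.
[2] (3) [discharge_ok :- sore_throat, followup_48h, cough.]; (9) [order_xray :- observe_4h, rapid_test_pos.]. ⇒ new: discharge_ok, order_xray.
[3] (1) [o2_sat_low :- discharge_ok, followup_48h.]. ⇒ new: o2_sat_low.
[4] (7) [isolate :- o2_sat_low, start_antiviral.]. ⇒ new: isolate.
isolate first appears in round 4.

4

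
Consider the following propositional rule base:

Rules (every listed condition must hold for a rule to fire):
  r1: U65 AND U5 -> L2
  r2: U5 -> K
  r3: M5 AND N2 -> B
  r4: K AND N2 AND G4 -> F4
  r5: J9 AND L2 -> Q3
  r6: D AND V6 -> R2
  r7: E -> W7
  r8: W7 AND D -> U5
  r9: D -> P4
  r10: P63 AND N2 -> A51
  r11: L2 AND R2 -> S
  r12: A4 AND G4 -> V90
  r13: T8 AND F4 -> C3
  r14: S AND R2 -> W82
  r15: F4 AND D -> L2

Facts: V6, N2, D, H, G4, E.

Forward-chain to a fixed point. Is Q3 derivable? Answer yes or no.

no

Round 1 — r6, r7, r9, derive R2, W7, P4.
Round 2 — r8, derive U5.
Round 3 — r2, derive K.
Round 4 — r4, derive F4.
Round 5 — r15, derive L2.
Round 6 — r11, derive S.
Round 7 — r14, derive W82.
Fixed point reached. Q3 is concluded only by r5; r5 needs J9 (never derived).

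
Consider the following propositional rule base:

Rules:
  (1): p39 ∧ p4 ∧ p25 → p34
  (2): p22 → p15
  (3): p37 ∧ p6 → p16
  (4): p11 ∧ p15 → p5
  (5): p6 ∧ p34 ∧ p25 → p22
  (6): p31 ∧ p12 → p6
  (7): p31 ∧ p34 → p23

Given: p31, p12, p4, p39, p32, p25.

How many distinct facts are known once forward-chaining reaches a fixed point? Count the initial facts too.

11

Round 1: (1) [p39 ∧ p4 ∧ p25 → p34]; (6) [p31 ∧ p12 → p6]. New: p34, p6.
Round 2: (5) [p6 ∧ p34 ∧ p25 → p22]; (7) [p31 ∧ p34 → p23]. New: p22, p23.
Round 3: (2) [p22 → p15]. New: p15.
Closure: {p12, p15, p22, p23, p25, p31, p32, p34, p39, p4, p6} — 11 facts.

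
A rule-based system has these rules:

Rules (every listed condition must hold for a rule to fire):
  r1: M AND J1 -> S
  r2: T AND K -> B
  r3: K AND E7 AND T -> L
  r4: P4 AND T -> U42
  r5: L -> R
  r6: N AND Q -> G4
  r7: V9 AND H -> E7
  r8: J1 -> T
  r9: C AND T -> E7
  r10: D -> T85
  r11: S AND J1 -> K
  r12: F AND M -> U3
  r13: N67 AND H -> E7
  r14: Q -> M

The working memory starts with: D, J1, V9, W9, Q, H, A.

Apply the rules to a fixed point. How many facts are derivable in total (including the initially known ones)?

Round 1: r7 [V9 AND H -> E7]; r8 [J1 -> T]; r10 [D -> T85]; r14 [Q -> M]. New: E7, T, T85, M.
Round 2: r1 [M AND J1 -> S]. New: S.
Round 3: r11 [S AND J1 -> K]. New: K.
Round 4: r2 [T AND K -> B]; r3 [K AND E7 AND T -> L]. New: B, L.
Round 5: r5 [L -> R]. New: R.
Closure: {A, B, D, E7, H, J1, K, L, M, Q, R, S, T, T85, V9, W9} — 16 facts.

16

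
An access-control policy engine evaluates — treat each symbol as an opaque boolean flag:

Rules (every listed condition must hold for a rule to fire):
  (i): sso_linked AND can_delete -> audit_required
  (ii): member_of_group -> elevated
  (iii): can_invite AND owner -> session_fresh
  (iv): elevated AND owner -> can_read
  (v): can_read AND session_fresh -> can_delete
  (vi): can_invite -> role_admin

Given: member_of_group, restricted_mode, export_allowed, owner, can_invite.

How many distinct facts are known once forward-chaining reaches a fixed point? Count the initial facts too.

10

[1] (ii) [member_of_group -> elevated]; (iii) [can_invite AND owner -> session_fresh]; (vi) [can_invite -> role_admin]. ⇒ new: elevated, session_fresh, role_admin.
[2] (iv) [elevated AND owner -> can_read]. ⇒ new: can_read.
[3] (v) [can_read AND session_fresh -> can_delete]. ⇒ new: can_delete.
Closure: {can_delete, can_invite, can_read, elevated, export_allowed, member_of_group, owner, restricted_mode, role_admin, session_fresh} — 10 facts.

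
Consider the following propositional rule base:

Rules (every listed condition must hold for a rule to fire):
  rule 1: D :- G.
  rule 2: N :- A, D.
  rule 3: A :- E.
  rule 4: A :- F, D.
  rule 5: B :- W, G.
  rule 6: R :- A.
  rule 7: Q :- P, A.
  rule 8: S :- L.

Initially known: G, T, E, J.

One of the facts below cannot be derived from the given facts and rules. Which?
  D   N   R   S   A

Round 1: rule 1 [D :- G.]; rule 3 [A :- E.]. New: D, A.
Round 2: rule 2 [N :- A, D.]; rule 6 [R :- A.]. New: N, R.
Derived: R (round 2), N (round 2), D (round 1), A (round 1). S never appears in any round.

S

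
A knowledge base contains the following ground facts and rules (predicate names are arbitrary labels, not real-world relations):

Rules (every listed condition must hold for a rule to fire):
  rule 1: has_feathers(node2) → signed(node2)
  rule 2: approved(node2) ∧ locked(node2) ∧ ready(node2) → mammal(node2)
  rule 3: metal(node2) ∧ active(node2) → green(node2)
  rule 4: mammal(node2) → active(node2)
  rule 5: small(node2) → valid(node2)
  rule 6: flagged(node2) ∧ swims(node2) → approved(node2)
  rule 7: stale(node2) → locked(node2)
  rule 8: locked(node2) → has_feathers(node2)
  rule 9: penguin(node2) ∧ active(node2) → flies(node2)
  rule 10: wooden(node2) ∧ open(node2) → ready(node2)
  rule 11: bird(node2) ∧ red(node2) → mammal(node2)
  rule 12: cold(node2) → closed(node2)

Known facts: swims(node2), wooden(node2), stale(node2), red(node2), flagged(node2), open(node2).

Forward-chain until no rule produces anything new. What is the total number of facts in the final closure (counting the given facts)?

[1] rule 6 [flagged(node2) ∧ swims(node2) → approved(node2)]; rule 7 [stale(node2) → locked(node2)]; rule 10 [wooden(node2) ∧ open(node2) → ready(node2)]. ⇒ new: approved(node2), locked(node2), ready(node2).
[2] rule 2 [approved(node2) ∧ locked(node2) ∧ ready(node2) → mammal(node2)]; rule 8 [locked(node2) → has_feathers(node2)]. ⇒ new: mammal(node2), has_feathers(node2).
[3] rule 1 [has_feathers(node2) → signed(node2)]; rule 4 [mammal(node2) → active(node2)]. ⇒ new: signed(node2), active(node2).
Closure: {active(node2), approved(node2), flagged(node2), has_feathers(node2), locked(node2), mammal(node2), open(node2), ready(node2), red(node2), signed(node2), stale(node2), swims(node2), wooden(node2)} — 13 facts.

13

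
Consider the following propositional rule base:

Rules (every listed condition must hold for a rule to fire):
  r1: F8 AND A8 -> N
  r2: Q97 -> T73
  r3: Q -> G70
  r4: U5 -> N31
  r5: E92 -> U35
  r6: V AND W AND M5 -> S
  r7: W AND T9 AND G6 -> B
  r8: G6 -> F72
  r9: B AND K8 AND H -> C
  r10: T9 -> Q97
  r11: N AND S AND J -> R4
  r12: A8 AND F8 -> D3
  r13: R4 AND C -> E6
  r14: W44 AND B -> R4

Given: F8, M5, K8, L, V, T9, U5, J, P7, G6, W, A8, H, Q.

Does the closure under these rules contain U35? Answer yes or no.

[1] r1 [F8 AND A8 -> N]; r3 [Q -> G70]; r4 [U5 -> N31]; r6 [V AND W AND M5 -> S]; r7 [W AND T9 AND G6 -> B]; r8 [G6 -> F72]; r10 [T9 -> Q97]; r12 [A8 AND F8 -> D3]. ⇒ new: N, G70, N31, S, B, F72, Q97, D3.
[2] r2 [Q97 -> T73]; r9 [B AND K8 AND H -> C]; r11 [N AND S AND J -> R4]. ⇒ new: T73, C, R4.
[3] r13 [R4 AND C -> E6]. ⇒ new: E6.
Fixed point reached. U35 is concluded only by r5; r5 needs E92 (never derived).

no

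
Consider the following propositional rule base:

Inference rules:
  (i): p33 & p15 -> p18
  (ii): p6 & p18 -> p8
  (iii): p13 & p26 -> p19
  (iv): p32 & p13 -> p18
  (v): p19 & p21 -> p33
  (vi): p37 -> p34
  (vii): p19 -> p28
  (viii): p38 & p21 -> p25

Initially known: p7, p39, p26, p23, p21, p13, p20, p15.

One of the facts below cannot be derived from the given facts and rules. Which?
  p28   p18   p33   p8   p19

Round 1 — (iii), derive p19.
Round 2 — (v), (vii), derive p33, p28.
Round 3 — (i), derive p18.
Derived: p18 (round 3), p19 (round 1), p33 (round 2), p28 (round 2). p8 never appears in any round.

p8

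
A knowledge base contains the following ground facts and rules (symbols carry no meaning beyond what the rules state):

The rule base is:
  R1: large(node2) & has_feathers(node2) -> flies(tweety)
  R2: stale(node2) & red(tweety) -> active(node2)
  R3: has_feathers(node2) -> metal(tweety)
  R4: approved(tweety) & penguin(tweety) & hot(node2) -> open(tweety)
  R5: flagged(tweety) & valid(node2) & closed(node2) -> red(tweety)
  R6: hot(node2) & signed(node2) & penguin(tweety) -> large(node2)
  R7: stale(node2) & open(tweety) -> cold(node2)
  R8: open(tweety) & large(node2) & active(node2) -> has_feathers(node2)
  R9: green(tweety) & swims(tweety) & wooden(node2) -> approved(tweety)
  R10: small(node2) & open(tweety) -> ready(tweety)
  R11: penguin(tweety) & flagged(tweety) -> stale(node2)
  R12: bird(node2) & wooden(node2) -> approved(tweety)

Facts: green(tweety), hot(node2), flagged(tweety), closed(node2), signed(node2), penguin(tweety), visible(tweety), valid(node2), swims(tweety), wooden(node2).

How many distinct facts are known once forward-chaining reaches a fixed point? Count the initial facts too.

20

Round 1 — R5, R6, R9, R11, derive red(tweety), large(node2), approved(tweety), stale(node2).
Round 2 — R2, R4, derive active(node2), open(tweety).
Round 3 — R7, R8, derive cold(node2), has_feathers(node2).
Round 4 — R1, R3, derive flies(tweety), metal(tweety).
Closure: {active(node2), approved(tweety), closed(node2), cold(node2), flagged(tweety), flies(tweety), green(tweety), has_feathers(node2), hot(node2), large(node2), metal(tweety), open(tweety), penguin(tweety), red(tweety), signed(node2), stale(node2), swims(tweety), valid(node2), visible(tweety), wooden(node2)} — 20 facts.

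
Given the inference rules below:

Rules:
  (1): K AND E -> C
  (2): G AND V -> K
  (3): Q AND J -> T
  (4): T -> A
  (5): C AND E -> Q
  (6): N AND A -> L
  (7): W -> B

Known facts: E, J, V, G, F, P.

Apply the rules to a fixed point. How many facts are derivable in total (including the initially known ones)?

Round 1: (2) [G AND V -> K]. Adds K.
Round 2: (1) [K AND E -> C]. Adds C.
Round 3: (5) [C AND E -> Q]. Adds Q.
Round 4: (3) [Q AND J -> T]. Adds T.
Round 5: (4) [T -> A]. Adds A.
Closure: {A, C, E, F, G, J, K, P, Q, T, V} — 11 facts.

11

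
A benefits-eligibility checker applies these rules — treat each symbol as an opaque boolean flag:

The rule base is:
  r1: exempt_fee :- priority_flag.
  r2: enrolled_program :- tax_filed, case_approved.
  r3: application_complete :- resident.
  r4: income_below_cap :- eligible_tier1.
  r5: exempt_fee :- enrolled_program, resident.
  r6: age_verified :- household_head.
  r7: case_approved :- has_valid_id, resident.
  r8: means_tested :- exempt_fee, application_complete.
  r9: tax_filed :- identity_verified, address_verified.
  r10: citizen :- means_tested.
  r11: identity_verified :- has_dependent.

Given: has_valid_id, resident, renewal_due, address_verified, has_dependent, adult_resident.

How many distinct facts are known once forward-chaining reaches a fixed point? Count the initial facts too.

Round 1 — r3, r7, r11, derive application_complete, case_approved, identity_verified.
Round 2 — r9, derive tax_filed.
Round 3 — r2, derive enrolled_program.
Round 4 — r5, derive exempt_fee.
Round 5 — r8, derive means_tested.
Round 6 — r10, derive citizen.
Closure: {address_verified, adult_resident, application_complete, case_approved, citizen, enrolled_program, exempt_fee, has_dependent, has_valid_id, identity_verified, means_tested, renewal_due, resident, tax_filed} — 14 facts.

14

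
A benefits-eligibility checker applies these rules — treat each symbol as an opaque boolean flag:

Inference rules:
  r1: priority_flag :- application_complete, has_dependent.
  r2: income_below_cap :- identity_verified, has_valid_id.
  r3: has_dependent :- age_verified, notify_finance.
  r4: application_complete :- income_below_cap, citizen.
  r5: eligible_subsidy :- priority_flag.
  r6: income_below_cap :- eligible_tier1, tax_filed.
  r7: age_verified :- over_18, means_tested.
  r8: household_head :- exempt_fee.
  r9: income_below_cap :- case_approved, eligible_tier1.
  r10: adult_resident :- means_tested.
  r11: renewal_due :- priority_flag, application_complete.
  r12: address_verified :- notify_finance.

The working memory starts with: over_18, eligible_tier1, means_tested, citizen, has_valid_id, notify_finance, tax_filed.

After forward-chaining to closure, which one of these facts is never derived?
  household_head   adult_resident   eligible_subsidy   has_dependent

household_head

Round 1 — r6, r7, r10, r12, derive income_below_cap, age_verified, adult_resident, address_verified.
Round 2 — r3, r4, derive has_dependent, application_complete.
Round 3 — r1, derive priority_flag.
Round 4 — r5, r11, derive eligible_subsidy, renewal_due.
Derived: eligible_subsidy (round 4), has_dependent (round 2), adult_resident (round 1). household_head never appears in any round.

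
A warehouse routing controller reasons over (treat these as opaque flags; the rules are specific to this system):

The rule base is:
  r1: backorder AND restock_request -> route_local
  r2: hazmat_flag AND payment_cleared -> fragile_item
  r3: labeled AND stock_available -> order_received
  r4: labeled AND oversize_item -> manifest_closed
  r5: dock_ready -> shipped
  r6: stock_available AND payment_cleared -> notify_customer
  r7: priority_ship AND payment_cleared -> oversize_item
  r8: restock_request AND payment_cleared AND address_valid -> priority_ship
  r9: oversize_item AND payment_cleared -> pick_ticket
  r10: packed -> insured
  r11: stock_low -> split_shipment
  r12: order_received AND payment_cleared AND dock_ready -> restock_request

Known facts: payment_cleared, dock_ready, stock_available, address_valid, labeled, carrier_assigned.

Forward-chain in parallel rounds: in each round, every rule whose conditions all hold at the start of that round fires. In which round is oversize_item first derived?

4

Round 1 fires r3, r5, r6, giving order_received, shipped, notify_customer.
Round 2 fires r12, giving restock_request.
Round 3 fires r8, giving priority_ship.
Round 4 fires r7, giving oversize_item.
oversize_item first appears in round 4.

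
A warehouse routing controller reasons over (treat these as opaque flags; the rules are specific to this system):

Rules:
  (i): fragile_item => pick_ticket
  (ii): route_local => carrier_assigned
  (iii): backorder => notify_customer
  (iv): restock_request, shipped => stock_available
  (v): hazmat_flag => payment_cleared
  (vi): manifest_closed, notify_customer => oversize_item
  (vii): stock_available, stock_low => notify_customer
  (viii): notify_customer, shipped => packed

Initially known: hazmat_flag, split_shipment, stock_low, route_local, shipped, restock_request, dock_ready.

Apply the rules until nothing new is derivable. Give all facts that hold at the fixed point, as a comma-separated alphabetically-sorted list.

carrier_assigned, dock_ready, hazmat_flag, notify_customer, packed, payment_cleared, restock_request, route_local, shipped, split_shipment, stock_available, stock_low

[1] (ii) [route_local => carrier_assigned]; (iv) [restock_request, shipped => stock_available]; (v) [hazmat_flag => payment_cleared]. ⇒ new: carrier_assigned, stock_available, payment_cleared.
[2] (vii) [stock_available, stock_low => notify_customer]. ⇒ new: notify_customer.
[3] (viii) [notify_customer, shipped => packed]. ⇒ new: packed.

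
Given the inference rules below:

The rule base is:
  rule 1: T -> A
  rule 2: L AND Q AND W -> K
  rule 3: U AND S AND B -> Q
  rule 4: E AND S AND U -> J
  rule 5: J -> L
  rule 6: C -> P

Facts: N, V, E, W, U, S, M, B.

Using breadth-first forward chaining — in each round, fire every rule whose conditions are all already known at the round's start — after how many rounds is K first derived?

3

[1] rule 3 [U AND S AND B -> Q]; rule 4 [E AND S AND U -> J]. ⇒ new: Q, J.
[2] rule 5 [J -> L]. ⇒ new: L.
[3] rule 2 [L AND Q AND W -> K]. ⇒ new: K.
K first appears in round 3.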